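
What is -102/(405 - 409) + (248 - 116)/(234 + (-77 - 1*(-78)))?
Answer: 12249/470 ≈ 26.062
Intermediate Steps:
-102/(405 - 409) + (248 - 116)/(234 + (-77 - 1*(-78))) = -102/(-4) + 132/(234 + (-77 + 78)) = -¼*(-102) + 132/(234 + 1) = 51/2 + 132/235 = 12249/470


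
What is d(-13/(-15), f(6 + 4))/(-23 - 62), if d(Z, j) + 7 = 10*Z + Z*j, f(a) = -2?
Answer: 1/1275 ≈ 0.00078431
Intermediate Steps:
d(Z, j) = -7 + 10*Z + Z*j (d(Z, j) = -7 + (10*Z + Z*j) = -7 + 10*Z + Z*j)
d(-13/(-15), f(6 + 4))/(-23 - 62) = (-7 + 10*(-13/(-15)) - 13/(-15)*(-2))/(-23 - 62) = (-7 + 10*(-13*(-1/15)) - 13*(-1/15)*(-2))/(-85) = -(-7 + 10*(13/15) + (13/15)*(-2))/85 = -(-7 + 26/3 - 26/15)/85 = -1/85*(-1/15) = 1/1275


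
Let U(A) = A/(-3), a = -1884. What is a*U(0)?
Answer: 0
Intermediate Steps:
U(A) = -A/3 (U(A) = A*(-1/3) = -A/3)
a*U(0) = -(-628)*0 = -1884*0 = 0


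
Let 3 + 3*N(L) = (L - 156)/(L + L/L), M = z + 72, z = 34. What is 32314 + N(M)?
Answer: 10372423/321 ≈ 32313.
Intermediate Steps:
M = 106 (M = 34 + 72 = 106)
N(L) = -1 + (-156 + L)/(3*(1 + L)) (N(L) = -1 + ((L - 156)/(L + L/L))/3 = -1 + ((-156 + L)/(L + 1))/3 = -1 + ((-156 + L)/(1 + L))/3 = -1 + (-156 + L)/(3*(1 + L)))
32314 + N(M) = 32314 + (-159 - 2*106)/(3*(1 + 106)) = 32314 + (⅓)*(-159 - 212)/107 = 32314 + (⅓)*(1/107)*(-371) = 32314 - 371/321 = 10372423/321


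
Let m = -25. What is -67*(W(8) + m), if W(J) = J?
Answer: 1139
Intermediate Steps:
-67*(W(8) + m) = -67*(8 - 25) = -67*(-17) = 1139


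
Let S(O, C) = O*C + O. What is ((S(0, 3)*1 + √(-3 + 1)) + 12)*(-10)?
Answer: -120 - 10*I*√2 ≈ -120.0 - 14.142*I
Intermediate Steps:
S(O, C) = O + C*O (S(O, C) = C*O + O = O + C*O)
((S(0, 3)*1 + √(-3 + 1)) + 12)*(-10) = (((0*(1 + 3))*1 + √(-3 + 1)) + 12)*(-10) = (((0*4)*1 + √(-2)) + 12)*(-10) = ((0*1 + I*√2) + 12)*(-10) = ((0 + I*√2) + 12)*(-10) = (I*√2 + 12)*(-10) = (12 + I*√2)*(-10) = -120 - 10*I*√2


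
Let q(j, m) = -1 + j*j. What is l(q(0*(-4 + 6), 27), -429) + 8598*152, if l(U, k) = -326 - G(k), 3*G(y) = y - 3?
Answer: 1306714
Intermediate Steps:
G(y) = -1 + y/3 (G(y) = (y - 3)/3 = (-3 + y)/3 = -1 + y/3)
q(j, m) = -1 + j²
l(U, k) = -325 - k/3 (l(U, k) = -326 - (-1 + k/3) = -326 + (1 - k/3) = -325 - k/3)
l(q(0*(-4 + 6), 27), -429) + 8598*152 = (-325 - ⅓*(-429)) + 8598*152 = (-325 + 143) + 1306896 = -182 + 1306896 = 1306714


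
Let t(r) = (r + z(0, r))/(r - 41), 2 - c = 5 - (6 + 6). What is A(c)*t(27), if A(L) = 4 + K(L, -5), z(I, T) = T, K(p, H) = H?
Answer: 27/7 ≈ 3.8571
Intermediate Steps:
c = 9 (c = 2 - (5 - (6 + 6)) = 2 - (5 - 1*12) = 2 - (5 - 12) = 2 - 1*(-7) = 2 + 7 = 9)
t(r) = 2*r/(-41 + r) (t(r) = (r + r)/(r - 41) = (2*r)/(-41 + r) = 2*r/(-41 + r))
A(L) = -1 (A(L) = 4 - 5 = -1)
A(c)*t(27) = -2*27/(-41 + 27) = -2*27/(-14) = -2*27*(-1)/14 = -1*(-27/7) = 27/7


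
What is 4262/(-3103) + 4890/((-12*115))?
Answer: -701841/142738 ≈ -4.9170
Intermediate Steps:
4262/(-3103) + 4890/((-12*115)) = 4262*(-1/3103) + 4890/(-1380) = -4262/3103 + 4890*(-1/1380) = -4262/3103 - 163/46 = -701841/142738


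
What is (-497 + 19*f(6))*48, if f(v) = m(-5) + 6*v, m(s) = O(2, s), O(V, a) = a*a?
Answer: 31776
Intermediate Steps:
O(V, a) = a²
m(s) = s²
f(v) = 25 + 6*v (f(v) = (-5)² + 6*v = 25 + 6*v)
(-497 + 19*f(6))*48 = (-497 + 19*(25 + 6*6))*48 = (-497 + 19*(25 + 36))*48 = (-497 + 19*61)*48 = (-497 + 1159)*48 = 662*48 = 31776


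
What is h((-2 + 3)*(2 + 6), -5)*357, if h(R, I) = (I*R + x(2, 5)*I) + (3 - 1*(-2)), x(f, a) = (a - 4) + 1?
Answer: -16065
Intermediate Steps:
x(f, a) = -3 + a (x(f, a) = (-4 + a) + 1 = -3 + a)
h(R, I) = 5 + 2*I + I*R (h(R, I) = (I*R + (-3 + 5)*I) + (3 - 1*(-2)) = (I*R + 2*I) + (3 + 2) = (2*I + I*R) + 5 = 5 + 2*I + I*R)
h((-2 + 3)*(2 + 6), -5)*357 = (5 + 2*(-5) - 5*(-2 + 3)*(2 + 6))*357 = (5 - 10 - 5*8)*357 = (5 - 10 - 40)*357 = -45*357 = -16065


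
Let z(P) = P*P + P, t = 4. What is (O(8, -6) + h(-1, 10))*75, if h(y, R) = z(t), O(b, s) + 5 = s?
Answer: 675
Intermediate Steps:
O(b, s) = -5 + s
z(P) = P + P² (z(P) = P² + P = P + P²)
h(y, R) = 20 (h(y, R) = 4*(1 + 4) = 4*5 = 20)
(O(8, -6) + h(-1, 10))*75 = ((-5 - 6) + 20)*75 = (-11 + 20)*75 = 9*75 = 675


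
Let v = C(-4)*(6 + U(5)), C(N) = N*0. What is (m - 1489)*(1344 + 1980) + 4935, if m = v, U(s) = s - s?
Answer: -4944501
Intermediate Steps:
U(s) = 0
C(N) = 0
v = 0 (v = 0*(6 + 0) = 0*6 = 0)
m = 0
(m - 1489)*(1344 + 1980) + 4935 = (0 - 1489)*(1344 + 1980) + 4935 = -1489*3324 + 4935 = -4949436 + 4935 = -4944501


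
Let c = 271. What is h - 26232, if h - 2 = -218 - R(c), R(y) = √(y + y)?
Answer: -26448 - √542 ≈ -26471.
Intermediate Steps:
R(y) = √2*√y (R(y) = √(2*y) = √2*√y)
h = -216 - √542 (h = 2 + (-218 - √2*√271) = 2 + (-218 - √542) = -216 - √542 ≈ -239.28)
h - 26232 = (-216 - √542) - 26232 = -26448 - √542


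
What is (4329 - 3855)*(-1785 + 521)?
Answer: -599136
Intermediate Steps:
(4329 - 3855)*(-1785 + 521) = 474*(-1264) = -599136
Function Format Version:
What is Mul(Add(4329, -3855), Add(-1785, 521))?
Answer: -599136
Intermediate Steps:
Mul(Add(4329, -3855), Add(-1785, 521)) = Mul(474, -1264) = -599136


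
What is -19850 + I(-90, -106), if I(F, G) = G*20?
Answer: -21970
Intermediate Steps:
I(F, G) = 20*G
-19850 + I(-90, -106) = -19850 + 20*(-106) = -19850 - 2120 = -21970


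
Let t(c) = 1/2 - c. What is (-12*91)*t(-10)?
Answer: -11466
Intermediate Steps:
t(c) = ½ - c
(-12*91)*t(-10) = (-12*91)*(½ - 1*(-10)) = -1092*(½ + 10) = -1092*21/2 = -11466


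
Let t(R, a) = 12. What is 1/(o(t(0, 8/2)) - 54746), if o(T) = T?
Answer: -1/54734 ≈ -1.8270e-5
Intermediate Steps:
1/(o(t(0, 8/2)) - 54746) = 1/(12 - 54746) = 1/(-54734) = -1/54734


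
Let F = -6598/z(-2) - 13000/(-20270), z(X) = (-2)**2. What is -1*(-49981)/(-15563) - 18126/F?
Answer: 809516233639/104030453299 ≈ 7.7815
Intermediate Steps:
z(X) = 4
F = -6684473/4054 (F = -6598/4 - 13000/(-20270) = -6598*1/4 - 13000*(-1/20270) = -3299/2 + 1300/2027 = -6684473/4054 ≈ -1648.9)
-1*(-49981)/(-15563) - 18126/F = -1*(-49981)/(-15563) - 18126/(-6684473/4054) = 49981*(-1/15563) - 18126*(-4054/6684473) = -49981/15563 + 73482804/6684473 = 809516233639/104030453299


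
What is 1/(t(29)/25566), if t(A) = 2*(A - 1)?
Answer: 12783/28 ≈ 456.54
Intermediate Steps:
t(A) = -2 + 2*A (t(A) = 2*(-1 + A) = -2 + 2*A)
1/(t(29)/25566) = 1/((-2 + 2*29)/25566) = 1/((-2 + 58)*(1/25566)) = 1/(56*(1/25566)) = 1/(28/12783) = 12783/28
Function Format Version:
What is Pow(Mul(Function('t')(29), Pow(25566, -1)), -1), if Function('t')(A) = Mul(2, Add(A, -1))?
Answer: Rational(12783, 28) ≈ 456.54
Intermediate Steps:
Function('t')(A) = Add(-2, Mul(2, A)) (Function('t')(A) = Mul(2, Add(-1, A)) = Add(-2, Mul(2, A)))
Pow(Mul(Function('t')(29), Pow(25566, -1)), -1) = Pow(Mul(Add(-2, Mul(2, 29)), Pow(25566, -1)), -1) = Pow(Mul(Add(-2, 58), Rational(1, 25566)), -1) = Pow(Mul(56, Rational(1, 25566)), -1) = Pow(Rational(28, 12783), -1) = Rational(12783, 28)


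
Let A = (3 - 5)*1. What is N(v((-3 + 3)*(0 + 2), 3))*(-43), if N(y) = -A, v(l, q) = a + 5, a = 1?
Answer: -86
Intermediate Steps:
A = -2 (A = -2*1 = -2)
v(l, q) = 6 (v(l, q) = 1 + 5 = 6)
N(y) = 2 (N(y) = -1*(-2) = 2)
N(v((-3 + 3)*(0 + 2), 3))*(-43) = 2*(-43) = -86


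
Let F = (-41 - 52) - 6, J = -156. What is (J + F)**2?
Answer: 65025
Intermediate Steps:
F = -99 (F = -93 - 6 = -99)
(J + F)**2 = (-156 - 99)**2 = (-255)**2 = 65025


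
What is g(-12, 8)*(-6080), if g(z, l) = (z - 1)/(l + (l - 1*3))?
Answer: 6080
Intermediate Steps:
g(z, l) = (-1 + z)/(-3 + 2*l) (g(z, l) = (-1 + z)/(l + (l - 3)) = (-1 + z)/(l + (-3 + l)) = (-1 + z)/(-3 + 2*l))
g(-12, 8)*(-6080) = ((-1 - 12)/(-3 + 2*8))*(-6080) = (-13/(-3 + 16))*(-6080) = (-13/13)*(-6080) = ((1/13)*(-13))*(-6080) = -1*(-6080) = 6080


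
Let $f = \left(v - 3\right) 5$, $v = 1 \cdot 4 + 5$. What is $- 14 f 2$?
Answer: $-840$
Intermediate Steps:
$v = 9$ ($v = 4 + 5 = 9$)
$f = 30$ ($f = \left(9 - 3\right) 5 = 6 \cdot 5 = 30$)
$- 14 f 2 = \left(-14\right) 30 \cdot 2 = \left(-420\right) 2 = -840$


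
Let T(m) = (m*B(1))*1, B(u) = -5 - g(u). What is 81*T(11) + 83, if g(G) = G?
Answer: -5263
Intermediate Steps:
B(u) = -5 - u
T(m) = -6*m (T(m) = (m*(-5 - 1*1))*1 = (m*(-5 - 1))*1 = (m*(-6))*1 = -6*m*1 = -6*m)
81*T(11) + 83 = 81*(-6*11) + 83 = 81*(-66) + 83 = -5346 + 83 = -5263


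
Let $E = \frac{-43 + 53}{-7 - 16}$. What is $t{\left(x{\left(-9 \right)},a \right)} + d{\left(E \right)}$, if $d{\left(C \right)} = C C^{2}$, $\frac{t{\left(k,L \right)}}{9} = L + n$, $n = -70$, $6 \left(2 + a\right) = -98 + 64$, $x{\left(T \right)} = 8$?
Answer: $- \frac{8505733}{12167} \approx -699.08$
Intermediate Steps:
$a = - \frac{23}{3}$ ($a = -2 + \frac{-98 + 64}{6} = -2 + \frac{1}{6} \left(-34\right) = -2 - \frac{17}{3} = - \frac{23}{3} \approx -7.6667$)
$t{\left(k,L \right)} = -630 + 9 L$ ($t{\left(k,L \right)} = 9 \left(L - 70\right) = 9 \left(-70 + L\right) = -630 + 9 L$)
$E = - \frac{10}{23}$ ($E = \frac{10}{-23} = 10 \left(- \frac{1}{23}\right) = - \frac{10}{23} \approx -0.43478$)
$d{\left(C \right)} = C^{3}$
$t{\left(x{\left(-9 \right)},a \right)} + d{\left(E \right)} = \left(-630 + 9 \left(- \frac{23}{3}\right)\right) + \left(- \frac{10}{23}\right)^{3} = \left(-630 - 69\right) - \frac{1000}{12167} = -699 - \frac{1000}{12167} = - \frac{8505733}{12167}$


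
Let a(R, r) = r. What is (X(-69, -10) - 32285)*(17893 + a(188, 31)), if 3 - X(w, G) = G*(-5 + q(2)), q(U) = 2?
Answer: -579160288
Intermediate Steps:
X(w, G) = 3 + 3*G (X(w, G) = 3 - G*(-5 + 2) = 3 - G*(-3) = 3 - (-3)*G = 3 + 3*G)
(X(-69, -10) - 32285)*(17893 + a(188, 31)) = ((3 + 3*(-10)) - 32285)*(17893 + 31) = ((3 - 30) - 32285)*17924 = (-27 - 32285)*17924 = -32312*17924 = -579160288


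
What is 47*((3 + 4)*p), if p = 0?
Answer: 0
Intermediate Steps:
47*((3 + 4)*p) = 47*((3 + 4)*0) = 47*(7*0) = 47*0 = 0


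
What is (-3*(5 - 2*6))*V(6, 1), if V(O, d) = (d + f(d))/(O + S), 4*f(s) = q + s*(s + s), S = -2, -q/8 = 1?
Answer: -21/8 ≈ -2.6250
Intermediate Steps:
q = -8 (q = -8*1 = -8)
f(s) = -2 + s**2/2 (f(s) = (-8 + s*(s + s))/4 = (-8 + s*(2*s))/4 = (-8 + 2*s**2)/4 = -2 + s**2/2)
V(O, d) = (-2 + d + d**2/2)/(-2 + O) (V(O, d) = (d + (-2 + d**2/2))/(O - 2) = (-2 + d + d**2/2)/(-2 + O))
(-3*(5 - 2*6))*V(6, 1) = (-3*(5 - 2*6))*((-2 + 1 + (1/2)*1**2)/(-2 + 6)) = (-3*(5 - 12))*((-2 + 1 + (1/2)*1)/4) = (-3*(-7))*((-2 + 1 + 1/2)/4) = 21*((1/4)*(-1/2)) = 21*(-1/8) = -21/8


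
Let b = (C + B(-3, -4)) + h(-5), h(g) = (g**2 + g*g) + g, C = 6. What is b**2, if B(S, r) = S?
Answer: 2304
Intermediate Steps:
h(g) = g + 2*g**2 (h(g) = (g**2 + g**2) + g = 2*g**2 + g = g + 2*g**2)
b = 48 (b = (6 - 3) - 5*(1 + 2*(-5)) = 3 - 5*(1 - 10) = 3 - 5*(-9) = 3 + 45 = 48)
b**2 = 48**2 = 2304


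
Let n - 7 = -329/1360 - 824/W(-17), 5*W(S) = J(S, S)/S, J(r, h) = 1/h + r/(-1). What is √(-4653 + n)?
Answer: I*√532618585/1020 ≈ 22.626*I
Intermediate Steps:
J(r, h) = 1/h - r (J(r, h) = 1/h + r*(-1) = 1/h - r)
W(S) = (1/S - S)/(5*S) (W(S) = ((1/S - S)/S)/5 = (1/S - S)/(5*S))
n = 50686619/12240 (n = 7 + (-329/1360 - 824*1445/(1 - 1*(-17)²)) = 7 + (-329*1/1360 - 824*1445/(1 - 1*289)) = 7 + (-329/1360 - 824*1445/(1 - 289)) = 7 + (-329/1360 - 824/((⅕)*(1/289)*(-288))) = 7 + (-329/1360 - 824/(-288/1445)) = 7 + (-329/1360 - 824*(-1445/288)) = 7 + (-329/1360 + 148835/36) = 7 + 50600939/12240 = 50686619/12240 ≈ 4141.1)
√(-4653 + n) = √(-4653 + 50686619/12240) = √(-6266101/12240) = I*√532618585/1020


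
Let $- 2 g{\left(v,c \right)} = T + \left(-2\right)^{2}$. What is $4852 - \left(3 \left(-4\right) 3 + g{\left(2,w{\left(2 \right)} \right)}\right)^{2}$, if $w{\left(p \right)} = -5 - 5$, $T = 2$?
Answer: $3331$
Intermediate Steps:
$w{\left(p \right)} = -10$
$g{\left(v,c \right)} = -3$ ($g{\left(v,c \right)} = - \frac{2 + \left(-2\right)^{2}}{2} = - \frac{2 + 4}{2} = \left(- \frac{1}{2}\right) 6 = -3$)
$4852 - \left(3 \left(-4\right) 3 + g{\left(2,w{\left(2 \right)} \right)}\right)^{2} = 4852 - \left(3 \left(-4\right) 3 - 3\right)^{2} = 4852 - \left(\left(-12\right) 3 - 3\right)^{2} = 4852 - \left(-36 - 3\right)^{2} = 4852 - \left(-39\right)^{2} = 4852 - 1521 = 3331$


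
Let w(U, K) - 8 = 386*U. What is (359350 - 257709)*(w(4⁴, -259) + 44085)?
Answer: 14525413669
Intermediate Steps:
w(U, K) = 8 + 386*U
(359350 - 257709)*(w(4⁴, -259) + 44085) = (359350 - 257709)*((8 + 386*4⁴) + 44085) = 101641*((8 + 386*256) + 44085) = 101641*((8 + 98816) + 44085) = 101641*(98824 + 44085) = 101641*142909 = 14525413669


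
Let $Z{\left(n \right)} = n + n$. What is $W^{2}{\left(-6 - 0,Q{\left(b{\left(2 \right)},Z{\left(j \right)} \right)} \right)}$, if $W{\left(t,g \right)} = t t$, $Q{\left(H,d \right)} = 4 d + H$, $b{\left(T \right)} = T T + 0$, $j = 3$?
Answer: $1296$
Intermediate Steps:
$Z{\left(n \right)} = 2 n$
$b{\left(T \right)} = T^{2}$ ($b{\left(T \right)} = T^{2} + 0 = T^{2}$)
$Q{\left(H,d \right)} = H + 4 d$
$W{\left(t,g \right)} = t^{2}$
$W^{2}{\left(-6 - 0,Q{\left(b{\left(2 \right)},Z{\left(j \right)} \right)} \right)} = \left(\left(-6 - 0\right)^{2}\right)^{2} = \left(\left(-6 + 0\right)^{2}\right)^{2} = \left(\left(-6\right)^{2}\right)^{2} = 36^{2} = 1296$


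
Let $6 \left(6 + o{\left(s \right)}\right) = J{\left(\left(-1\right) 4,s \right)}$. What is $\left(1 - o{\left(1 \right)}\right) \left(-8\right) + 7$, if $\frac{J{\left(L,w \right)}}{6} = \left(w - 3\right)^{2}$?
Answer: $-17$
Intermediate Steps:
$J{\left(L,w \right)} = 6 \left(-3 + w\right)^{2}$ ($J{\left(L,w \right)} = 6 \left(w - 3\right)^{2} = 6 \left(-3 + w\right)^{2}$)
$o{\left(s \right)} = -6 + \left(-3 + s\right)^{2}$ ($o{\left(s \right)} = -6 + \frac{6 \left(-3 + s\right)^{2}}{6} = -6 + \left(-3 + s\right)^{2}$)
$\left(1 - o{\left(1 \right)}\right) \left(-8\right) + 7 = \left(1 - \left(-6 + \left(-3 + 1\right)^{2}\right)\right) \left(-8\right) + 7 = \left(1 - \left(-6 + \left(-2\right)^{2}\right)\right) \left(-8\right) + 7 = \left(1 - \left(-6 + 4\right)\right) \left(-8\right) + 7 = \left(1 - -2\right) \left(-8\right) + 7 = \left(1 + 2\right) \left(-8\right) + 7 = 3 \left(-8\right) + 7 = -24 + 7 = -17$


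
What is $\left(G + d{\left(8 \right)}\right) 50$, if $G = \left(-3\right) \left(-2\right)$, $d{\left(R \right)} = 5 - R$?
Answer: $150$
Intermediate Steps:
$G = 6$
$\left(G + d{\left(8 \right)}\right) 50 = \left(6 + \left(5 - 8\right)\right) 50 = \left(6 - 3\right) 50 = 3 \cdot 50 = 150$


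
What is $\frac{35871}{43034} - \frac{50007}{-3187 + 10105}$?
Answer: $- \frac{158653805}{24809101} \approx -6.395$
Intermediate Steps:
$\frac{35871}{43034} - \frac{50007}{-3187 + 10105} = 35871 \cdot \frac{1}{43034} - \frac{50007}{6918} = \frac{35871}{43034} - \frac{16669}{2306} = - \frac{158653805}{24809101}$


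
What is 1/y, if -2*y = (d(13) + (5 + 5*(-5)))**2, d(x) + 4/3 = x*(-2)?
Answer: -9/10082 ≈ -0.00089268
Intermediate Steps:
d(x) = -4/3 - 2*x (d(x) = -4/3 + x*(-2) = -4/3 - 2*x)
y = -10082/9 (y = -((-4/3 - 2*13) + (5 + 5*(-5)))**2/2 = -((-4/3 - 26) + (5 - 25))**2/2 = -(-82/3 - 20)**2/2 = -(-142/3)**2/2 = -1/2*20164/9 = -10082/9 ≈ -1120.2)
1/y = 1/(-10082/9) = -9/10082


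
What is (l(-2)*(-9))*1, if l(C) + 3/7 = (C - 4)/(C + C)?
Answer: -135/14 ≈ -9.6429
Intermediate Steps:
l(C) = -3/7 + (-4 + C)/(2*C) (l(C) = -3/7 + (C - 4)/(C + C) = -3/7 + (-4 + C)/((2*C)) = -3/7 + (-4 + C)*(1/(2*C)) = -3/7 + (-4 + C)/(2*C))
(l(-2)*(-9))*1 = (((1/14)*(-28 - 2)/(-2))*(-9))*1 = (((1/14)*(-½)*(-30))*(-9))*1 = ((15/14)*(-9))*1 = -135/14*1 = -135/14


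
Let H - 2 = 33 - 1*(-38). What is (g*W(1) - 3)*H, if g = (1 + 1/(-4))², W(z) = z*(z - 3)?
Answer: -2409/8 ≈ -301.13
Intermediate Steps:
W(z) = z*(-3 + z)
g = 9/16 (g = (1 - ¼)² = (¾)² = 9/16 ≈ 0.56250)
H = 73 (H = 2 + (33 - 1*(-38)) = 2 + (33 + 38) = 2 + 71 = 73)
(g*W(1) - 3)*H = (9*(1*(-3 + 1))/16 - 3)*73 = (9*(1*(-2))/16 - 3)*73 = ((9/16)*(-2) - 3)*73 = (-9/8 - 3)*73 = -33/8*73 = -2409/8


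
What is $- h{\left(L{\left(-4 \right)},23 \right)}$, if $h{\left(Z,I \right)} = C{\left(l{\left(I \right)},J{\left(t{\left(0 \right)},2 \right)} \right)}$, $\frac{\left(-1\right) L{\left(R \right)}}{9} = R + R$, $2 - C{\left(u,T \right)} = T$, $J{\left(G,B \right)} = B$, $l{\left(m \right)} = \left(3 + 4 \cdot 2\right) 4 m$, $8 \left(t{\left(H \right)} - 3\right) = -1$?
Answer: $0$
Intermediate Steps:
$t{\left(H \right)} = \frac{23}{8}$ ($t{\left(H \right)} = 3 + \frac{1}{8} \left(-1\right) = 3 - \frac{1}{8} = \frac{23}{8}$)
$l{\left(m \right)} = 44 m$ ($l{\left(m \right)} = \left(3 + 8\right) 4 m = 11 \cdot 4 m = 44 m$)
$C{\left(u,T \right)} = 2 - T$
$L{\left(R \right)} = - 18 R$ ($L{\left(R \right)} = - 9 \left(R + R\right) = - 9 \cdot 2 R = - 18 R$)
$h{\left(Z,I \right)} = 0$ ($h{\left(Z,I \right)} = 2 - 2 = 0$)
$- h{\left(L{\left(-4 \right)},23 \right)} = \left(-1\right) 0 = 0$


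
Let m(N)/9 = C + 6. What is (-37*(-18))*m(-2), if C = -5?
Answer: 5994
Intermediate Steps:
m(N) = 9 (m(N) = 9*(-5 + 6) = 9*1 = 9)
(-37*(-18))*m(-2) = -37*(-18)*9 = 666*9 = 5994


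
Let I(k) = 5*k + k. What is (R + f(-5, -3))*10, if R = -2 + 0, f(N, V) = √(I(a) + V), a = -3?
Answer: -20 + 10*I*√21 ≈ -20.0 + 45.826*I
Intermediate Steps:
I(k) = 6*k
f(N, V) = √(-18 + V) (f(N, V) = √(6*(-3) + V) = √(-18 + V))
R = -2
(R + f(-5, -3))*10 = (-2 + √(-18 - 3))*10 = (-2 + √(-21))*10 = (-2 + I*√21)*10 = -20 + 10*I*√21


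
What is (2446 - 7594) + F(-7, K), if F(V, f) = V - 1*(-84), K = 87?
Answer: -5071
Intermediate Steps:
F(V, f) = 84 + V (F(V, f) = V + 84 = 84 + V)
(2446 - 7594) + F(-7, K) = (2446 - 7594) + (84 - 7) = -5148 + 77 = -5071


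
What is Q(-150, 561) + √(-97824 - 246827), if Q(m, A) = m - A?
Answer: -711 + I*√344651 ≈ -711.0 + 587.07*I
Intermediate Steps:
Q(-150, 561) + √(-97824 - 246827) = (-150 - 1*561) + √(-97824 - 246827) = (-150 - 561) + √(-344651) = -711 + I*√344651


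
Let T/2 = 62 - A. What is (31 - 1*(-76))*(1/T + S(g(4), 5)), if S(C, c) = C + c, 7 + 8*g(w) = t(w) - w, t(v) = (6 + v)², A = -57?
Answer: 1642985/952 ≈ 1725.8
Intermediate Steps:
g(w) = -7/8 - w/8 + (6 + w)²/8 (g(w) = -7/8 + ((6 + w)² - w)/8 = -7/8 + (-w/8 + (6 + w)²/8) = -7/8 - w/8 + (6 + w)²/8)
T = 238 (T = 2*(62 - 1*(-57)) = 2*(62 + 57) = 2*119 = 238)
(31 - 1*(-76))*(1/T + S(g(4), 5)) = (31 - 1*(-76))*(1/238 + ((-7/8 - ⅛*4 + (6 + 4)²/8) + 5)) = (31 + 76)*(1/238 + ((-7/8 - ½ + (⅛)*10²) + 5)) = 107*(1/238 + ((-7/8 - ½ + (⅛)*100) + 5)) = 107*(1/238 + ((-7/8 - ½ + 25/2) + 5)) = 107*(1/238 + (89/8 + 5)) = 107*(1/238 + 129/8) = 107*(15355/952) = 1642985/952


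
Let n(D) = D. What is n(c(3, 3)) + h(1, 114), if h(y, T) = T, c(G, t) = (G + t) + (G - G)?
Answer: 120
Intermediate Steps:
c(G, t) = G + t (c(G, t) = (G + t) + 0 = G + t)
n(c(3, 3)) + h(1, 114) = (3 + 3) + 114 = 6 + 114 = 120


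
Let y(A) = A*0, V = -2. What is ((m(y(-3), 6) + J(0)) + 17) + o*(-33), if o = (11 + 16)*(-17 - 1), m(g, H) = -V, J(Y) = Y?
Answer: 16057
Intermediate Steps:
y(A) = 0
m(g, H) = 2 (m(g, H) = -1*(-2) = 2)
o = -486 (o = 27*(-18) = -486)
((m(y(-3), 6) + J(0)) + 17) + o*(-33) = ((2 + 0) + 17) - 486*(-33) = (2 + 17) + 16038 = 19 + 16038 = 16057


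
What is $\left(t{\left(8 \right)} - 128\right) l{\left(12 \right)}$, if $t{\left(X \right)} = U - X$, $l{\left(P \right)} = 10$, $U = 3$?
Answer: $-1330$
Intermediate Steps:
$t{\left(X \right)} = 3 - X$
$\left(t{\left(8 \right)} - 128\right) l{\left(12 \right)} = \left(\left(3 - 8\right) - 128\right) 10 = \left(-5 - 128\right) 10 = \left(-133\right) 10 = -1330$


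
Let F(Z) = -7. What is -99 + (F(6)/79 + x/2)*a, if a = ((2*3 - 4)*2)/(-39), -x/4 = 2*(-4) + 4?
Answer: -307519/3081 ≈ -99.811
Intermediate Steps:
x = 16 (x = -4*(2*(-4) + 4) = -4*(-8 + 4) = -4*(-4) = 16)
a = -4/39 (a = ((6 - 4)*2)*(-1/39) = (2*2)*(-1/39) = 4*(-1/39) = -4/39 ≈ -0.10256)
-99 + (F(6)/79 + x/2)*a = -99 + (-7/79 + 16/2)*(-4/39) = -99 + (-7*1/79 + 16*(1/2))*(-4/39) = -99 + (-7/79 + 8)*(-4/39) = -99 + (625/79)*(-4/39) = -99 - 2500/3081 = -307519/3081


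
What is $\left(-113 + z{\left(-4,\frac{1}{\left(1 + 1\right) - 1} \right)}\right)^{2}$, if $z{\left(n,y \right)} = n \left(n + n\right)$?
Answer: $6561$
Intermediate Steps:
$z{\left(n,y \right)} = 2 n^{2}$ ($z{\left(n,y \right)} = n 2 n = 2 n^{2}$)
$\left(-113 + z{\left(-4,\frac{1}{\left(1 + 1\right) - 1} \right)}\right)^{2} = \left(-113 + 2 \left(-4\right)^{2}\right)^{2} = \left(-113 + 2 \cdot 16\right)^{2} = \left(-113 + 32\right)^{2} = \left(-81\right)^{2} = 6561$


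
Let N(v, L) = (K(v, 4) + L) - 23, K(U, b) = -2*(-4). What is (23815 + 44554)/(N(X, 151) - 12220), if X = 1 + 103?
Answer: -68369/12084 ≈ -5.6578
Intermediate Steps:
K(U, b) = 8
X = 104
N(v, L) = -15 + L (N(v, L) = (8 + L) - 23 = -15 + L)
(23815 + 44554)/(N(X, 151) - 12220) = (23815 + 44554)/((-15 + 151) - 12220) = 68369/(136 - 12220) = 68369/(-12084) = 68369*(-1/12084) = -68369/12084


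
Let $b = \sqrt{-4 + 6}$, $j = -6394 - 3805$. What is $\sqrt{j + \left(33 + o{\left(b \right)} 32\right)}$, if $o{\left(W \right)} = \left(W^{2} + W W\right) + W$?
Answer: $\sqrt{-10038 + 32 \sqrt{2}} \approx 99.964 i$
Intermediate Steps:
$j = -10199$
$b = \sqrt{2} \approx 1.4142$
$o{\left(W \right)} = W + 2 W^{2}$ ($o{\left(W \right)} = \left(W^{2} + W^{2}\right) + W = 2 W^{2} + W = W + 2 W^{2}$)
$\sqrt{j + \left(33 + o{\left(b \right)} 32\right)} = \sqrt{-10199 + \left(33 + \sqrt{2} \left(1 + 2 \sqrt{2}\right) 32\right)} = \sqrt{-10199 + \left(33 + 32 \sqrt{2} \left(1 + 2 \sqrt{2}\right)\right)} = \sqrt{-10166 + 32 \sqrt{2} \left(1 + 2 \sqrt{2}\right)}$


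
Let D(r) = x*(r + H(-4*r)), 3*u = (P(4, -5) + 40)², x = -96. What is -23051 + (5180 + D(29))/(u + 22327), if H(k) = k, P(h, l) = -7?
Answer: -261506829/11345 ≈ -23050.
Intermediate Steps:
u = 363 (u = (-7 + 40)²/3 = (⅓)*33² = (⅓)*1089 = 363)
D(r) = 288*r (D(r) = -96*(r - 4*r) = -(-288)*r = 288*r)
-23051 + (5180 + D(29))/(u + 22327) = -23051 + (5180 + 288*29)/(363 + 22327) = -23051 + (5180 + 8352)/22690 = -23051 + 13532*(1/22690) = -23051 + 6766/11345 = -261506829/11345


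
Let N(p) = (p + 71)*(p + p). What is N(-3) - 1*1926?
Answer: -2334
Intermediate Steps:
N(p) = 2*p*(71 + p) (N(p) = (71 + p)*(2*p) = 2*p*(71 + p))
N(-3) - 1*1926 = 2*(-3)*(71 - 3) - 1*1926 = 2*(-3)*68 - 1926 = -408 - 1926 = -2334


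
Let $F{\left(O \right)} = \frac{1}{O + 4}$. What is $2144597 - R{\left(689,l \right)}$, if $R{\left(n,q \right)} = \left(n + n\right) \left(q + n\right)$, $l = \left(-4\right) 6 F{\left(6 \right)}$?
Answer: $\frac{5992311}{5} \approx 1.1985 \cdot 10^{6}$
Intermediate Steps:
$F{\left(O \right)} = \frac{1}{4 + O}$
$l = - \frac{12}{5}$ ($l = \frac{\left(-4\right) 6}{4 + 6} = - \frac{24}{10} = \left(-24\right) \frac{1}{10} = - \frac{12}{5} \approx -2.4$)
$R{\left(n,q \right)} = 2 n \left(n + q\right)$
$2144597 - R{\left(689,l \right)} = 2144597 - 2 \cdot 689 \left(689 - \frac{12}{5}\right) = 2144597 - 2 \cdot 689 \cdot \frac{3433}{5} = 2144597 - \frac{4730674}{5} = \frac{5992311}{5}$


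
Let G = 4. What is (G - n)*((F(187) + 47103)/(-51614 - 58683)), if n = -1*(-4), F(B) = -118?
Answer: 0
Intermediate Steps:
n = 4
(G - n)*((F(187) + 47103)/(-51614 - 58683)) = (4 - 1*4)*((-118 + 47103)/(-51614 - 58683)) = (4 - 4)*(46985/(-110297)) = 0*(46985*(-1/110297)) = 0*(-46985/110297) = 0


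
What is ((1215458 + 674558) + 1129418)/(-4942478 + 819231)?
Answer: -3019434/4123247 ≈ -0.73230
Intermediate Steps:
((1215458 + 674558) + 1129418)/(-4942478 + 819231) = (1890016 + 1129418)/(-4123247) = 3019434*(-1/4123247) = -3019434/4123247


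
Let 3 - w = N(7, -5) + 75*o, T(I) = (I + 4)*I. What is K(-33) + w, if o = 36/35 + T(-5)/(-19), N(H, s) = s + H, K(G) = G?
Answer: -11891/133 ≈ -89.406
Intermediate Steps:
T(I) = I*(4 + I) (T(I) = (4 + I)*I = I*(4 + I))
N(H, s) = H + s
o = 509/665 (o = 36/35 - 5*(4 - 5)/(-19) = 36*(1/35) - 5*(-1)*(-1/19) = 36/35 + 5*(-1/19) = 36/35 - 5/19 = 509/665 ≈ 0.76541)
w = -7502/133 (w = 3 - ((7 - 5) + 75*(509/665)) = 3 - (2 + 7635/133) = 3 - 1*7901/133 = 3 - 7901/133 = -7502/133 ≈ -56.406)
K(-33) + w = -33 - 7502/133 = -11891/133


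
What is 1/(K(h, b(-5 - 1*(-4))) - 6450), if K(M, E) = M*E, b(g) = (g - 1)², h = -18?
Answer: -1/6522 ≈ -0.00015333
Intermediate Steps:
b(g) = (-1 + g)²
K(M, E) = E*M
1/(K(h, b(-5 - 1*(-4))) - 6450) = 1/((-1 + (-5 - 1*(-4)))²*(-18) - 6450) = 1/((-1 + (-5 + 4))²*(-18) - 6450) = 1/((-1 - 1)²*(-18) - 6450) = 1/((-2)²*(-18) - 6450) = 1/(4*(-18) - 6450) = 1/(-72 - 6450) = 1/(-6522) = -1/6522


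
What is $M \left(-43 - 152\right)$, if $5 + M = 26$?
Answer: $-4095$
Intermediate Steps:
$M = 21$ ($M = -5 + 26 = 21$)
$M \left(-43 - 152\right) = 21 \left(-43 - 152\right) = 21 \left(-195\right) = -4095$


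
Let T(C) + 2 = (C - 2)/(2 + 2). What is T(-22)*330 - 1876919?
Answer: -1879559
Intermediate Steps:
T(C) = -5/2 + C/4 (T(C) = -2 + (C - 2)/(2 + 2) = -2 + (-2 + C)/4 = -2 + (-2 + C)*(1/4) = -2 + (-1/2 + C/4) = -5/2 + C/4)
T(-22)*330 - 1876919 = (-5/2 + (1/4)*(-22))*330 - 1876919 = (-5/2 - 11/2)*330 - 1876919 = -8*330 - 1876919 = -2640 - 1876919 = -1879559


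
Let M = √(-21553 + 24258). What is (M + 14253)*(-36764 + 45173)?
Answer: 119853477 + 8409*√2705 ≈ 1.2029e+8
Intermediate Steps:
M = √2705 ≈ 52.010
(M + 14253)*(-36764 + 45173) = (√2705 + 14253)*(-36764 + 45173) = (14253 + √2705)*8409 = 119853477 + 8409*√2705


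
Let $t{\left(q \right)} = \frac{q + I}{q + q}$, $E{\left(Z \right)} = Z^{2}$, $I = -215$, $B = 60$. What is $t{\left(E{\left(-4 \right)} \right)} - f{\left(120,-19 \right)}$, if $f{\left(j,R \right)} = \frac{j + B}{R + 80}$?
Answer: $- \frac{17899}{1952} \approx -9.1696$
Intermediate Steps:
$f{\left(j,R \right)} = \frac{60 + j}{80 + R}$ ($f{\left(j,R \right)} = \frac{j + 60}{R + 80} = \frac{60 + j}{80 + R}$)
$t{\left(q \right)} = \frac{-215 + q}{2 q}$ ($t{\left(q \right)} = \frac{q - 215}{q + q} = \frac{-215 + q}{2 q}$)
$t{\left(E{\left(-4 \right)} \right)} - f{\left(120,-19 \right)} = \frac{-215 + \left(-4\right)^{2}}{2 \left(-4\right)^{2}} - \frac{60 + 120}{80 - 19} = \frac{-215 + 16}{2 \cdot 16} - \frac{1}{61} \cdot 180 = \frac{1}{2} \cdot \frac{1}{16} \left(-199\right) - \frac{1}{61} \cdot 180 = - \frac{199}{32} - \frac{180}{61} = - \frac{17899}{1952}$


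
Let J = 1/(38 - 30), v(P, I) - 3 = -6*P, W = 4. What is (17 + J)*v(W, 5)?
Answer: -2877/8 ≈ -359.63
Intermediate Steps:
v(P, I) = 3 - 6*P
J = 1/8 ≈ 0.12500
(17 + J)*v(W, 5) = (17 + 1/8)*(3 - 6*4) = 137*(3 - 24)/8 = (137/8)*(-21) = -2877/8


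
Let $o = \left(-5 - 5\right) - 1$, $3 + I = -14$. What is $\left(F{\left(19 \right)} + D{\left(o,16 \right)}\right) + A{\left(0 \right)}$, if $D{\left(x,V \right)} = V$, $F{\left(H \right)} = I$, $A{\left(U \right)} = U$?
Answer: $-1$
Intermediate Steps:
$I = -17$ ($I = -3 - 14 = -17$)
$o = -11$ ($o = -10 - 1 = -11$)
$F{\left(H \right)} = -17$
$\left(F{\left(19 \right)} + D{\left(o,16 \right)}\right) + A{\left(0 \right)} = \left(-17 + 16\right) + 0 = -1 + 0 = -1$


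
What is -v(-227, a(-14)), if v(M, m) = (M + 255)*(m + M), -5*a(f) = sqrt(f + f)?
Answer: 6356 + 56*I*sqrt(7)/5 ≈ 6356.0 + 29.632*I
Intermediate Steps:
a(f) = -sqrt(2)*sqrt(f)/5 (a(f) = -sqrt(f + f)/5 = -sqrt(2)*sqrt(f)/5)
v(M, m) = (255 + M)*(M + m)
-v(-227, a(-14)) = -((-227)**2 + 255*(-227) + 255*(-sqrt(2)*sqrt(-14)/5) - (-227)*sqrt(2)*sqrt(-14)/5) = -(51529 - 57885 + 255*(-sqrt(2)*I*sqrt(14)/5) - (-227)*sqrt(2)*I*sqrt(14)/5) = -(51529 - 57885 + 255*(-2*I*sqrt(7)/5) - (-454)*I*sqrt(7)/5) = -(51529 - 57885 - 102*I*sqrt(7) + 454*I*sqrt(7)/5) = -(-6356 - 56*I*sqrt(7)/5) = 6356 + 56*I*sqrt(7)/5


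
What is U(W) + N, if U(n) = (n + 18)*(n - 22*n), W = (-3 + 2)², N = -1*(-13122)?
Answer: 12723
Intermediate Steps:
N = 13122
W = 1 (W = (-1)² = 1)
U(n) = -21*n*(18 + n) (U(n) = (18 + n)*(-21*n) = -21*n*(18 + n))
U(W) + N = -21*1*(18 + 1) + 13122 = -21*1*19 + 13122 = -399 + 13122 = 12723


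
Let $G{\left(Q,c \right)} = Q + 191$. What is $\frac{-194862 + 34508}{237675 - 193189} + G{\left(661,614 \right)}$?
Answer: $\frac{18870859}{22243} \approx 848.4$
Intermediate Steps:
$G{\left(Q,c \right)} = 191 + Q$
$\frac{-194862 + 34508}{237675 - 193189} + G{\left(661,614 \right)} = \frac{-194862 + 34508}{237675 - 193189} + \left(191 + 661\right) = - \frac{160354}{44486} + 852 = \left(-160354\right) \frac{1}{44486} + 852 = - \frac{80177}{22243} + 852 = \frac{18870859}{22243}$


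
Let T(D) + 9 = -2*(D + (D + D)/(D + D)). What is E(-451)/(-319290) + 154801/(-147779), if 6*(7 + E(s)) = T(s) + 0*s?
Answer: -98894644037/94368713820 ≈ -1.0480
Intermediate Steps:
T(D) = -11 - 2*D (T(D) = -9 - 2*(D + (D + D)/(D + D)) = -9 - 2*(D + (2*D)/((2*D))) = -9 - 2*(D + (2*D)*(1/(2*D))) = -9 - 2*(D + 1) = -9 - 2*(1 + D) = -9 + (-2 - 2*D) = -11 - 2*D)
E(s) = -53/6 - s/3 (E(s) = -7 + ((-11 - 2*s) + 0*s)/6 = -7 + ((-11 - 2*s) + 0)/6 = -7 + (-11 - 2*s)/6 = -7 + (-11/6 - s/3) = -53/6 - s/3)
E(-451)/(-319290) + 154801/(-147779) = (-53/6 - ⅓*(-451))/(-319290) + 154801/(-147779) = (-53/6 + 451/3)*(-1/319290) + 154801*(-1/147779) = (283/2)*(-1/319290) - 154801/147779 = -283/638580 - 154801/147779 = -98894644037/94368713820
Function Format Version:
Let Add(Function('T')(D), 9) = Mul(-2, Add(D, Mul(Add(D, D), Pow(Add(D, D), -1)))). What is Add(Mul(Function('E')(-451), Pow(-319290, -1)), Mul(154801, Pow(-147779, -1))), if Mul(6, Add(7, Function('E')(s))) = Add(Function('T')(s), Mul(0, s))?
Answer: Rational(-98894644037, 94368713820) ≈ -1.0480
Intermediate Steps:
Function('T')(D) = Add(-11, Mul(-2, D)) (Function('T')(D) = Add(-9, Mul(-2, Add(D, Mul(Add(D, D), Pow(Add(D, D), -1))))) = Add(-9, Mul(-2, Add(D, Mul(Mul(2, D), Pow(Mul(2, D), -1))))) = Add(-9, Mul(-2, Add(D, Mul(Mul(2, D), Mul(Rational(1, 2), Pow(D, -1)))))) = Add(-9, Mul(-2, Add(D, 1))) = Add(-9, Mul(-2, Add(1, D))) = Add(-9, Add(-2, Mul(-2, D))) = Add(-11, Mul(-2, D)))
Function('E')(s) = Add(Rational(-53, 6), Mul(Rational(-1, 3), s)) (Function('E')(s) = Add(-7, Mul(Rational(1, 6), Add(Add(-11, Mul(-2, s)), Mul(0, s)))) = Add(-7, Mul(Rational(1, 6), Add(Add(-11, Mul(-2, s)), 0))) = Add(-7, Mul(Rational(1, 6), Add(-11, Mul(-2, s)))) = Add(-7, Add(Rational(-11, 6), Mul(Rational(-1, 3), s))) = Add(Rational(-53, 6), Mul(Rational(-1, 3), s)))
Add(Mul(Function('E')(-451), Pow(-319290, -1)), Mul(154801, Pow(-147779, -1))) = Add(Mul(Add(Rational(-53, 6), Mul(Rational(-1, 3), -451)), Pow(-319290, -1)), Mul(154801, Pow(-147779, -1))) = Add(Mul(Add(Rational(-53, 6), Rational(451, 3)), Rational(-1, 319290)), Mul(154801, Rational(-1, 147779))) = Add(Mul(Rational(283, 2), Rational(-1, 319290)), Rational(-154801, 147779)) = Add(Rational(-283, 638580), Rational(-154801, 147779)) = Rational(-98894644037, 94368713820)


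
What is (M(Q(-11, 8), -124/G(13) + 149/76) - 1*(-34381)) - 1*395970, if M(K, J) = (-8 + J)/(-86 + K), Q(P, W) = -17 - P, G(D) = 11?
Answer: -27810518695/76912 ≈ -3.6159e+5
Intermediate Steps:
M(K, J) = (-8 + J)/(-86 + K)
(M(Q(-11, 8), -124/G(13) + 149/76) - 1*(-34381)) - 1*395970 = ((-8 + (-124/11 + 149/76))/(-86 + (-17 - 1*(-11))) - 1*(-34381)) - 1*395970 = ((-8 + (-124*1/11 + 149*(1/76)))/(-86 + (-17 + 11)) + 34381) - 395970 = ((-8 + (-124/11 + 149/76))/(-86 - 6) + 34381) - 395970 = ((-8 - 7785/836)/(-92) + 34381) - 395970 = (-1/92*(-14473/836) + 34381) - 395970 = (14473/76912 + 34381) - 395970 = 2644325945/76912 - 395970 = -27810518695/76912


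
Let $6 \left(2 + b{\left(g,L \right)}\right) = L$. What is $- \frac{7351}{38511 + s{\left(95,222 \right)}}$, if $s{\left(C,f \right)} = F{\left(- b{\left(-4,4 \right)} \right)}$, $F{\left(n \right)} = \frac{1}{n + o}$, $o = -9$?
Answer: $- \frac{169073}{885750} \approx -0.19088$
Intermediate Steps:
$b{\left(g,L \right)} = -2 + \frac{L}{6}$
$F{\left(n \right)} = \frac{1}{-9 + n}$ ($F{\left(n \right)} = \frac{1}{n - 9} = \frac{1}{-9 + n}$)
$s{\left(C,f \right)} = - \frac{3}{23}$ ($s{\left(C,f \right)} = \frac{1}{-9 - \left(-2 + \frac{1}{6} \cdot 4\right)} = \frac{1}{-9 - \left(-2 + \frac{2}{3}\right)} = \frac{1}{-9 - - \frac{4}{3}} = \frac{1}{-9 + \frac{4}{3}} = \frac{1}{- \frac{23}{3}} = - \frac{3}{23}$)
$- \frac{7351}{38511 + s{\left(95,222 \right)}} = - \frac{7351}{38511 - \frac{3}{23}} = - \frac{7351}{\frac{885750}{23}} = \left(-7351\right) \frac{23}{885750} = - \frac{169073}{885750}$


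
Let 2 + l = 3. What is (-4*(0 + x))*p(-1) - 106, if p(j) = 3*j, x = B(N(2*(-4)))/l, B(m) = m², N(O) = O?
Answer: 662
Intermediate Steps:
l = 1 (l = -2 + 3 = 1)
x = 64 (x = (2*(-4))²/1 = (-8)²*1 = 64*1 = 64)
(-4*(0 + x))*p(-1) - 106 = (-4*(0 + 64))*(3*(-1)) - 106 = -4*64*(-3) - 106 = -256*(-3) - 106 = 768 - 106 = 662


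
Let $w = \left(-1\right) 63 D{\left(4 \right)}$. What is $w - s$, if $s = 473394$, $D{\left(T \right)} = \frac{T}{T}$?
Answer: $-473457$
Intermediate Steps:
$D{\left(T \right)} = 1$
$w = -63$ ($w = \left(-1\right) 63 \cdot 1 = \left(-63\right) 1 = -63$)
$w - s = -63 - 473394 = -473457$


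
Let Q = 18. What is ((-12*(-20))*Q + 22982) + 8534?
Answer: 35836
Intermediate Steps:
((-12*(-20))*Q + 22982) + 8534 = (-12*(-20)*18 + 22982) + 8534 = (240*18 + 22982) + 8534 = (4320 + 22982) + 8534 = 27302 + 8534 = 35836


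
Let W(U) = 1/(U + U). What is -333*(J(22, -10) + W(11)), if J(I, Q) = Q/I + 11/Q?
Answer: 27639/55 ≈ 502.53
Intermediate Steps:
J(I, Q) = 11/Q + Q/I
W(U) = 1/(2*U)
-333*(J(22, -10) + W(11)) = -333*((11/(-10) - 10/22) + (½)/11) = -333*((11*(-⅒) - 10*1/22) + (½)*(1/11)) = -333*((-11/10 - 5/11) + 1/22) = -333*(-171/110 + 1/22) = -333*(-83/55) = 27639/55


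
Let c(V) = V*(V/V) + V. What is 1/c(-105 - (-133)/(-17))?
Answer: -17/3836 ≈ -0.0044317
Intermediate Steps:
c(V) = 2*V (c(V) = V*1 + V = V + V = 2*V)
1/c(-105 - (-133)/(-17)) = 1/(2*(-105 - (-133)/(-17))) = 1/(2*(-105 - (-133)*(-1)/17)) = 1/(2*(-105 - 1*133/17)) = 1/(2*(-105 - 133/17)) = 1/(2*(-1918/17)) = 1/(-3836/17) = -17/3836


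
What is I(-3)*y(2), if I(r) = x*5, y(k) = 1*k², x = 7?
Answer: 140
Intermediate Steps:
y(k) = k²
I(r) = 35 (I(r) = 7*5 = 35)
I(-3)*y(2) = 35*2² = 35*4 = 140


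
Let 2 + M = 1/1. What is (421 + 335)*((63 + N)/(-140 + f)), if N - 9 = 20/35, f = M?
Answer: -18288/47 ≈ -389.11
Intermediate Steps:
M = -1 (M = -2 + 1/1 = -2 + 1 = -1)
f = -1
N = 67/7 (N = 9 + 20/35 = 9 + 20*(1/35) = 9 + 4/7 = 67/7 ≈ 9.5714)
(421 + 335)*((63 + N)/(-140 + f)) = (421 + 335)*((63 + 67/7)/(-140 - 1)) = 756*((508/7)/(-141)) = 756*((508/7)*(-1/141)) = 756*(-508/987) = -18288/47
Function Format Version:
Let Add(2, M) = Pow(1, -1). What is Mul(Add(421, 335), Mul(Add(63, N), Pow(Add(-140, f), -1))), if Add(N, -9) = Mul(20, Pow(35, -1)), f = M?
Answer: Rational(-18288, 47) ≈ -389.11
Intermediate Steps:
M = -1 (M = Add(-2, Pow(1, -1)) = Add(-2, 1) = -1)
f = -1
N = Rational(67, 7) (N = Add(9, Mul(20, Pow(35, -1))) = Add(9, Mul(20, Rational(1, 35))) = Add(9, Rational(4, 7)) = Rational(67, 7) ≈ 9.5714)
Mul(Add(421, 335), Mul(Add(63, N), Pow(Add(-140, f), -1))) = Mul(Add(421, 335), Mul(Add(63, Rational(67, 7)), Pow(Add(-140, -1), -1))) = Mul(756, Mul(Rational(508, 7), Pow(-141, -1))) = Mul(756, Mul(Rational(508, 7), Rational(-1, 141))) = Mul(756, Rational(-508, 987)) = Rational(-18288, 47)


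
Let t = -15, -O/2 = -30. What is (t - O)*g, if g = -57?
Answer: 4275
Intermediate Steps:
O = 60 (O = -2*(-30) = 60)
(t - O)*g = (-15 - 1*60)*(-57) = (-15 - 60)*(-57) = -75*(-57) = 4275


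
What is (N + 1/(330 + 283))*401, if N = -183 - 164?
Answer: -85296710/613 ≈ -1.3915e+5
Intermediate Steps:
N = -347
(N + 1/(330 + 283))*401 = (-347 + 1/(330 + 283))*401 = (-347 + 1/613)*401 = -212710/613*401 = -85296710/613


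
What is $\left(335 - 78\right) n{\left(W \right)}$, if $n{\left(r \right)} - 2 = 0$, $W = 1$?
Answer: $514$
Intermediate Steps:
$n{\left(r \right)} = 2$ ($n{\left(r \right)} = 2 + 0 = 2$)
$\left(335 - 78\right) n{\left(W \right)} = \left(335 - 78\right) 2 = 257 \cdot 2 = 514$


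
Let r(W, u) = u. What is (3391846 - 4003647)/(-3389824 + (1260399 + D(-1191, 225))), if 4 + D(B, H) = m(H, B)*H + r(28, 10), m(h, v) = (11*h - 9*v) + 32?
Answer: -611801/846431 ≈ -0.72280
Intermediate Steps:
m(h, v) = 32 - 9*v + 11*h (m(h, v) = (-9*v + 11*h) + 32 = 32 - 9*v + 11*h)
D(B, H) = 6 + H*(32 - 9*B + 11*H) (D(B, H) = -4 + ((32 - 9*B + 11*H)*H + 10) = -4 + (H*(32 - 9*B + 11*H) + 10) = -4 + (10 + H*(32 - 9*B + 11*H)) = 6 + H*(32 - 9*B + 11*H))
(3391846 - 4003647)/(-3389824 + (1260399 + D(-1191, 225))) = (3391846 - 4003647)/(-3389824 + (1260399 + (6 + 225*(32 - 9*(-1191) + 11*225)))) = -611801/(-3389824 + (1260399 + (6 + 225*(32 + 10719 + 2475)))) = -611801/(-3389824 + (1260399 + (6 + 225*13226))) = -611801/(-3389824 + (1260399 + (6 + 2975850))) = -611801/(-3389824 + (1260399 + 2975856)) = -611801/(-3389824 + 4236255) = -611801/846431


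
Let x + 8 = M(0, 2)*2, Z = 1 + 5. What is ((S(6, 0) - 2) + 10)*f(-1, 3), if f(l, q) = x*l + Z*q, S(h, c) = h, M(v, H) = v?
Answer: 364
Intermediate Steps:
Z = 6
x = -8 (x = -8 + 0*2 = -8 + 0 = -8)
f(l, q) = -8*l + 6*q
((S(6, 0) - 2) + 10)*f(-1, 3) = ((6 - 2) + 10)*(-8*(-1) + 6*3) = (4 + 10)*(8 + 18) = 14*26 = 364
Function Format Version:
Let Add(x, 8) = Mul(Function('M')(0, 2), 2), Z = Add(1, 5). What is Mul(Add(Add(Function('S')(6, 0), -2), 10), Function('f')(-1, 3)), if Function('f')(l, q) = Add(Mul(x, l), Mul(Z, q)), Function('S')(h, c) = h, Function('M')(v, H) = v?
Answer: 364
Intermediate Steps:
Z = 6
x = -8 (x = Add(-8, Mul(0, 2)) = Add(-8, 0) = -8)
Function('f')(l, q) = Add(Mul(-8, l), Mul(6, q))
Mul(Add(Add(Function('S')(6, 0), -2), 10), Function('f')(-1, 3)) = Mul(Add(Add(6, -2), 10), Add(Mul(-8, -1), Mul(6, 3))) = Mul(Add(4, 10), Add(8, 18)) = Mul(14, 26) = 364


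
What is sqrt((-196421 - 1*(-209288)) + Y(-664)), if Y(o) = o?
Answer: sqrt(12203) ≈ 110.47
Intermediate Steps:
sqrt((-196421 - 1*(-209288)) + Y(-664)) = sqrt((-196421 - 1*(-209288)) - 664) = sqrt((-196421 + 209288) - 664) = sqrt(12867 - 664) = sqrt(12203)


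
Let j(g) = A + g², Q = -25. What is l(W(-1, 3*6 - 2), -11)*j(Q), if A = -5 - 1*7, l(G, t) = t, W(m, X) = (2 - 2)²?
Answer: -6743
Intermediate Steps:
W(m, X) = 0 (W(m, X) = 0² = 0)
A = -12 (A = -5 - 7 = -12)
j(g) = -12 + g²
l(W(-1, 3*6 - 2), -11)*j(Q) = -11*(-12 + (-25)²) = -11*(-12 + 625) = -11*613 = -6743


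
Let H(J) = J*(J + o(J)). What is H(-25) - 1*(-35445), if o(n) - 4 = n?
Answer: 36595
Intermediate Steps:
o(n) = 4 + n
H(J) = J*(4 + 2*J) (H(J) = J*(J + (4 + J)) = J*(4 + 2*J))
H(-25) - 1*(-35445) = 2*(-25)*(2 - 25) - 1*(-35445) = 2*(-25)*(-23) + 35445 = 1150 + 35445 = 36595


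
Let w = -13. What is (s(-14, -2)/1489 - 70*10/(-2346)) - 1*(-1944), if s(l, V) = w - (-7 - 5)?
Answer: 3395904545/1746597 ≈ 1944.3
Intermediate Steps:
s(l, V) = -1 (s(l, V) = -13 - (-7 - 5) = -13 - 1*(-12) = -13 + 12 = -1)
(s(-14, -2)/1489 - 70*10/(-2346)) - 1*(-1944) = (-1/1489 - 70*10/(-2346)) - 1*(-1944) = (-1*1/1489 - 700*(-1/2346)) + 1944 = (-1/1489 + 350/1173) + 1944 = 519977/1746597 + 1944 = 3395904545/1746597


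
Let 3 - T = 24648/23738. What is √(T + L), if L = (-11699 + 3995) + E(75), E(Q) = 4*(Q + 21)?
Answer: I*√6100089897/913 ≈ 85.546*I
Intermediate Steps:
E(Q) = 84 + 4*Q (E(Q) = 4*(21 + Q) = 84 + 4*Q)
T = 1791/913 (T = 3 - 24648/23738 = 3 - 1*948/913 = 3 - 948/913 = 1791/913 ≈ 1.9617)
L = -7320 (L = (-11699 + 3995) + (84 + 4*75) = -7704 + (84 + 300) = -7704 + 384 = -7320)
√(T + L) = √(1791/913 - 7320) = √(-6681369/913) = I*√6100089897/913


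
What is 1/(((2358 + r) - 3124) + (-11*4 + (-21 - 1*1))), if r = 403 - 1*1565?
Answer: -1/1994 ≈ -0.00050150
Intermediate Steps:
r = -1162 (r = 403 - 1565 = -1162)
1/(((2358 + r) - 3124) + (-11*4 + (-21 - 1*1))) = 1/(((2358 - 1162) - 3124) + (-11*4 + (-21 - 1*1))) = 1/((1196 - 3124) + (-44 + (-21 - 1))) = 1/(-1928 + (-44 - 22)) = 1/(-1928 - 66) = 1/(-1994) = -1/1994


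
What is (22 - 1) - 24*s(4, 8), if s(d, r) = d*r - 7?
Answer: -579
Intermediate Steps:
s(d, r) = -7 + d*r
(22 - 1) - 24*s(4, 8) = (22 - 1) - 24*(-7 + 4*8) = 21 - 24*(-7 + 32) = 21 - 24*25 = 21 - 600 = -579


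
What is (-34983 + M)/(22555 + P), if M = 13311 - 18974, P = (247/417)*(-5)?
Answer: -8474691/4702100 ≈ -1.8023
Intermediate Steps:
P = -1235/417 (P = (247*(1/417))*(-5) = (247/417)*(-5) = -1235/417 ≈ -2.9616)
M = -5663
(-34983 + M)/(22555 + P) = (-34983 - 5663)/(22555 - 1235/417) = -40646/9404200/417 = -40646*417/9404200 = -8474691/4702100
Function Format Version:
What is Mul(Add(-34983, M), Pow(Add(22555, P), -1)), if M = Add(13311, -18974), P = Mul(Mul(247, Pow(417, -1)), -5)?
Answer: Rational(-8474691, 4702100) ≈ -1.8023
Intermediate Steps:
P = Rational(-1235, 417) (P = Mul(Mul(247, Rational(1, 417)), -5) = Mul(Rational(247, 417), -5) = Rational(-1235, 417) ≈ -2.9616)
M = -5663
Mul(Add(-34983, M), Pow(Add(22555, P), -1)) = Mul(Add(-34983, -5663), Pow(Add(22555, Rational(-1235, 417)), -1)) = Mul(-40646, Pow(Rational(9404200, 417), -1)) = Mul(-40646, Rational(417, 9404200)) = Rational(-8474691, 4702100)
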